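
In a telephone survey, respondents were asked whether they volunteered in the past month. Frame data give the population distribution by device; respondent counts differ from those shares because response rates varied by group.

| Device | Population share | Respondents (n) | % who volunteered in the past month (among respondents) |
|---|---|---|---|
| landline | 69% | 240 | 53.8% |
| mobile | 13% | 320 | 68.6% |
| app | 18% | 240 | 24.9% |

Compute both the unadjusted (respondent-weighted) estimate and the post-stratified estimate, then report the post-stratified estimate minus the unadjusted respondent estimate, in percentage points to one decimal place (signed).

-0.5 percentage points

Unadjusted (pooled respondent) estimate weights by respondent counts:
  (240/800)×53.8 + (320/800)×68.6 + (240/800)×24.9 = 51.05%
Reweighting by population device shares:
  0.69×53.8 + 0.13×68.6 + 0.18×24.9 = 50.522%
Difference = 50.522 − 51.05 = -0.528 pp.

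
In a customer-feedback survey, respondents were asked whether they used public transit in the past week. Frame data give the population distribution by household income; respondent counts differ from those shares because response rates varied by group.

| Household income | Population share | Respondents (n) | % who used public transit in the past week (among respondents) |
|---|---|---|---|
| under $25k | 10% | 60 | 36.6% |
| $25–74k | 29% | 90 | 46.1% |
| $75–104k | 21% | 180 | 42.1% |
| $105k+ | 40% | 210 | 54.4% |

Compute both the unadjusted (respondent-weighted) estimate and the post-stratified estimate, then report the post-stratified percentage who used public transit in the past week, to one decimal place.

Without adjustment, the pooled respondent share is:
  (60/540)×36.6 + (90/540)×46.1 + (180/540)×42.1 + (210/540)×54.4 = 46.9389%
Reweighting by population household income shares:
  0.1×36.6 + 0.29×46.1 + 0.21×42.1 + 0.4×54.4 = 47.63%

47.6%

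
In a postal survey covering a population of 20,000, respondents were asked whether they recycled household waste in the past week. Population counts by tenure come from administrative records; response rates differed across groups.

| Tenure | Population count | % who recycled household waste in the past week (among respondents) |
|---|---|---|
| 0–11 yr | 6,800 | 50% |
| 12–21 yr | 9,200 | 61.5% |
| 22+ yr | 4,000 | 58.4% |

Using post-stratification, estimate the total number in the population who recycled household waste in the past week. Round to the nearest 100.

Estimated count per cell = population count × respondent percentage:
  0–11 yr: 6,800 × 50% = 3400
  12–21 yr: 9,200 × 61.5% = 5658
  22+ yr: 4,000 × 58.4% = 2336
Estimated total = 11,394 → 11,400.

11,400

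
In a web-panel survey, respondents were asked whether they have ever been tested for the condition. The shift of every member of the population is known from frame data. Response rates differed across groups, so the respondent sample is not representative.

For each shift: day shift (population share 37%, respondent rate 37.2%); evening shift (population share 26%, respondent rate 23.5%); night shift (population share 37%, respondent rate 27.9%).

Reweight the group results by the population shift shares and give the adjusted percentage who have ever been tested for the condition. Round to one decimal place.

30.2%

Reweight to the known shift distribution:
  day shift: 0.37 × 37.2 = 13.764
  evening shift: 0.26 × 23.5 = 6.11
  night shift: 0.37 × 27.9 = 10.323
Post-stratified estimate = 30.197 → 30.2%.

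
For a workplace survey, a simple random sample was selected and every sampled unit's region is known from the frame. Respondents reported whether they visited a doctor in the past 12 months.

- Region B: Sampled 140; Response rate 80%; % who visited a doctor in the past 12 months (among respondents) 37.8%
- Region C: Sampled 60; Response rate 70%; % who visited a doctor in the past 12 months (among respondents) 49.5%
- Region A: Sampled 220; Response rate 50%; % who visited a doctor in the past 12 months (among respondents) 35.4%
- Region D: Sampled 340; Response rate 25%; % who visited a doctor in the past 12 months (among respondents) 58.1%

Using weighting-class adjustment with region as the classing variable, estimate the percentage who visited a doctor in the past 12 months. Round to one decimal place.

47.1%

Inverse-response-rate weighting restores each class to its sampled count, so class totals weight by n_sampled:
  Region B: 140 × 37.8 = 5292
  Region C: 60 × 49.5 = 2970
  Region A: 220 × 35.4 = 7788
  Region D: 340 × 58.1 = 19,754
Adjusted estimate = 35,804 / 760 = 47.1105 → 47.1%.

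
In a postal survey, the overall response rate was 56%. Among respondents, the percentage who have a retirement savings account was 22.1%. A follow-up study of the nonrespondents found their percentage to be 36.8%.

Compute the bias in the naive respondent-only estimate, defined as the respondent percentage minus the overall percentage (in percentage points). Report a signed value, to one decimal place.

Nonresponse fraction = 1 − 0.56 = 0.44.
Bias = (nonresponse fraction) × (respondent percentage − nonrespondent percentage)
     = 0.44 × (22.1 − 36.8) = 0.44 × -14.7 = -6.468.

-6.5 percentage points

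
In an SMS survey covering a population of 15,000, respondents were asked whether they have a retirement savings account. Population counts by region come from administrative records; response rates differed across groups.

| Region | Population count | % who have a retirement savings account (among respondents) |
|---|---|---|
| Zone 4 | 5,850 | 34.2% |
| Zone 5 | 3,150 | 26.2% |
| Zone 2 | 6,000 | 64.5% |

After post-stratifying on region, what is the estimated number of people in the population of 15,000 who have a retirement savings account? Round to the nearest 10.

6,700

Estimated count per cell = population count × respondent percentage:
  Zone 4: 5,850 × 34.2% = 2000.7
  Zone 5: 3,150 × 26.2% = 825.3
  Zone 2: 6,000 × 64.5% = 3870
Estimated total = 6696 → 6,700.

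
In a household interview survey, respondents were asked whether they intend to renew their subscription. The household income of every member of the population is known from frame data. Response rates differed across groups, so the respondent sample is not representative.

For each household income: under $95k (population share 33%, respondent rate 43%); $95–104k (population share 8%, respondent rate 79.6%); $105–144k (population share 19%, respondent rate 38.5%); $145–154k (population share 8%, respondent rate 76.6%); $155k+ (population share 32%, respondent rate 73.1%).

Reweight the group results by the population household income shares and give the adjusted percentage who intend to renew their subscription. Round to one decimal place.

Weight each group's respondent value by its population share:
  under $95k: 0.33 × 43 = 14.19
  $95–104k: 0.08 × 79.6 = 6.368
  $105–144k: 0.19 × 38.5 = 7.315
  $145–154k: 0.08 × 76.6 = 6.128
  $155k+: 0.32 × 73.1 = 23.392
Post-stratified estimate = 57.393 → 57.4%.

57.4%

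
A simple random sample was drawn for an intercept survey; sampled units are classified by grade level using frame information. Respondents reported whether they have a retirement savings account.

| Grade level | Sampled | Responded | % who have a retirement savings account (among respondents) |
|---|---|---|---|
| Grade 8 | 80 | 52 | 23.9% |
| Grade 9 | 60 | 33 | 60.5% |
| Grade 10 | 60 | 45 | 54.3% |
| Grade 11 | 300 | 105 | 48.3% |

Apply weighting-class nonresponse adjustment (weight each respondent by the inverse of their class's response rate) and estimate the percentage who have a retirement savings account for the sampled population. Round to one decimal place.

Class response rates: Grade 8 52/80 = 65%, Grade 9 33/60 = 55%, Grade 10 45/60 = 75%, Grade 11 105/300 = 35%.
Weighting each respondent by the inverse class response rate inflates each class back to its sampled size, so the class weight is n_sampled:
  Grade 8: 80 × 23.9 = 1912
  Grade 9: 60 × 60.5 = 3630
  Grade 10: 60 × 54.3 = 3258
  Grade 11: 300 × 48.3 = 14,490
Adjusted estimate = 23,290 / 500 = 46.58 → 46.6%.

46.6%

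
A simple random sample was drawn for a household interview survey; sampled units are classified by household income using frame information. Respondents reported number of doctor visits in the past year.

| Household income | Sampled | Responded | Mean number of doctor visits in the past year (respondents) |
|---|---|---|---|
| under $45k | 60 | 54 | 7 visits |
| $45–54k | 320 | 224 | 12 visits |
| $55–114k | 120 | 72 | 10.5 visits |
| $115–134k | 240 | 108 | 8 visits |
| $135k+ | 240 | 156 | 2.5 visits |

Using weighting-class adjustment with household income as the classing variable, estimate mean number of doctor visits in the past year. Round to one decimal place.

Class response rates: under $45k 54/60 = 90%, $45–54k 224/320 = 70%, $55–114k 72/120 = 60%, $115–134k 108/240 = 45%, $135k+ 156/240 = 65%.
Weighting each respondent by the inverse class response rate inflates each class back to its sampled size, so the class weight is n_sampled:
  under $45k: 60 × 7 = 420
  $45–54k: 320 × 12 = 3840
  $55–114k: 120 × 10.5 = 1260
  $115–134k: 240 × 8 = 1920
  $135k+: 240 × 2.5 = 600
Adjusted estimate = 8040 / 980 = 8.20408 → 8.2.

8.2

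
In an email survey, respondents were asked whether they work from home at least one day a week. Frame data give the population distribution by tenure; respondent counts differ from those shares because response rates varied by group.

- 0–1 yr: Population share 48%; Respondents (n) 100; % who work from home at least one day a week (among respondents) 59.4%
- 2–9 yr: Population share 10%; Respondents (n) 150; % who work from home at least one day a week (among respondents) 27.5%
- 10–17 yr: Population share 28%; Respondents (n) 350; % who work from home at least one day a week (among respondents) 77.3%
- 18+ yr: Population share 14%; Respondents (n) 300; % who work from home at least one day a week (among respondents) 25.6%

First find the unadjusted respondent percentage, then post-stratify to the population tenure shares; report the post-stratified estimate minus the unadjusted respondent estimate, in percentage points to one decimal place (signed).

Unadjusted (pooled respondent) estimate weights by respondent counts:
  (100/900)×59.4 + (150/900)×27.5 + (350/900)×77.3 + (300/900)×25.6 = 49.7778%
Post-stratifying to population shares instead:
  0.48×59.4 + 0.1×27.5 + 0.28×77.3 + 0.14×25.6 = 56.49%
Difference = 56.49 − 49.7778 = 6.7122 pp.

+6.7 percentage points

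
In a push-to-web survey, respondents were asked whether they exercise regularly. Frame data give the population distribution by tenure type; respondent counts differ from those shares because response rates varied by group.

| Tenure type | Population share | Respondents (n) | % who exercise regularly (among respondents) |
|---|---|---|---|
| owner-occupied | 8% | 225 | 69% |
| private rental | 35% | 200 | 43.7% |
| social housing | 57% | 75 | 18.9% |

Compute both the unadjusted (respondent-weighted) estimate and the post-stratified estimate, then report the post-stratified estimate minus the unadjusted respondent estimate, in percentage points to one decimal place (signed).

Unadjusted (pooled respondent) estimate weights by respondent counts:
  (225/500)×69 + (200/500)×43.7 + (75/500)×18.9 = 51.365%
Post-stratifying to population shares instead:
  0.08×69 + 0.35×43.7 + 0.57×18.9 = 31.588%
Difference = 31.588 − 51.365 = -19.777 pp.

-19.8 percentage points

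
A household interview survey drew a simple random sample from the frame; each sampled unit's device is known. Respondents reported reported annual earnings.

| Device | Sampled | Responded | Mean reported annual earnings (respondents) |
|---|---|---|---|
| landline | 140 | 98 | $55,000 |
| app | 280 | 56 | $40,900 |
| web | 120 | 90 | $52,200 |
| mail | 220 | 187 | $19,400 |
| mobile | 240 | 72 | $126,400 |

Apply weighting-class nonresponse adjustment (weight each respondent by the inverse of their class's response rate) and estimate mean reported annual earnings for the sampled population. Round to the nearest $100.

$60,000

Class response rates: landline 98/140 = 70%, app 56/280 = 20%, web 90/120 = 75%, mail 187/220 = 85%, mobile 72/240 = 30%.
Weighting each respondent by the inverse class response rate inflates each class back to its sampled size, so the class weight is n_sampled:
  landline: 140 × 55,000 = 7,700,000
  app: 280 × 40,900 = 11,452,000
  web: 120 × 52,200 = 6,264,000
  mail: 220 × 19,400 = 4,268,000
  mobile: 240 × 126,400 = 30,336,000
Adjusted estimate = 60,020,000 / 1,000 = 60,020 → $60,000.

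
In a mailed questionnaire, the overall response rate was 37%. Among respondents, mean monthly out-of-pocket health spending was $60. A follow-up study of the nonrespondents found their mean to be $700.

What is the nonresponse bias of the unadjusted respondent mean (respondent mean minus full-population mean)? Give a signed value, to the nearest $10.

Nonresponse fraction = 1 − 0.37 = 0.63.
Bias = (nonresponse fraction) × (respondent mean − nonrespondent mean)
     = 0.63 × (60 − 700) = 0.63 × -640 = -403.2.

-$400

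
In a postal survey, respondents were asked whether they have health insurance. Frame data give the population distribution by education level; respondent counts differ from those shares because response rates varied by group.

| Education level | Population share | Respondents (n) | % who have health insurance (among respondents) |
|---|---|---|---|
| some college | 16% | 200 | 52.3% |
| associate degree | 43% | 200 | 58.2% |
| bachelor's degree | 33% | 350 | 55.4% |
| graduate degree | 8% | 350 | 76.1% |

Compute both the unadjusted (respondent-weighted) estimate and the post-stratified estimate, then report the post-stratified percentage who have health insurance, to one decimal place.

57.8%

Unadjusted (pooled respondent) estimate weights by respondent counts:
  (200/1100)×52.3 + (200/1100)×58.2 + (350/1100)×55.4 + (350/1100)×76.1 = 61.9318%
Post-stratifying to population shares instead:
  0.16×52.3 + 0.43×58.2 + 0.33×55.4 + 0.08×76.1 = 57.764%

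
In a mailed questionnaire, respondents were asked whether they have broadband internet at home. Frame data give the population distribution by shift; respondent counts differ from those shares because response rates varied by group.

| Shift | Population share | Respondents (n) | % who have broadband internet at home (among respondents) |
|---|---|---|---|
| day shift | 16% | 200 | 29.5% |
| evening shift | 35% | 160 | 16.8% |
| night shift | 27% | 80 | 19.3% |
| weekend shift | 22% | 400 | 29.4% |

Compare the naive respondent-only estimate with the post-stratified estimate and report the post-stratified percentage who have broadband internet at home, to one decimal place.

Without adjustment, the pooled respondent share is:
  (200/840)×29.5 + (160/840)×16.8 + (80/840)×19.3 + (400/840)×29.4 = 26.0619%
Reweighting by population shift shares:
  0.16×29.5 + 0.35×16.8 + 0.27×19.3 + 0.22×29.4 = 22.279%

22.3%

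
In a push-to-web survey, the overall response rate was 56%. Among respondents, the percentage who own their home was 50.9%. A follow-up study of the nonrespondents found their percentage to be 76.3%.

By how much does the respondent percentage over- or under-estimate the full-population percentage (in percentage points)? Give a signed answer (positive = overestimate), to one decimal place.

-11.2 percentage points

Nonresponse fraction = 1 − 0.56 = 0.44.
Bias = (nonresponse fraction) × (respondent percentage − nonrespondent percentage)
     = 0.44 × (50.9 − 76.3) = 0.44 × -25.4 = -11.176.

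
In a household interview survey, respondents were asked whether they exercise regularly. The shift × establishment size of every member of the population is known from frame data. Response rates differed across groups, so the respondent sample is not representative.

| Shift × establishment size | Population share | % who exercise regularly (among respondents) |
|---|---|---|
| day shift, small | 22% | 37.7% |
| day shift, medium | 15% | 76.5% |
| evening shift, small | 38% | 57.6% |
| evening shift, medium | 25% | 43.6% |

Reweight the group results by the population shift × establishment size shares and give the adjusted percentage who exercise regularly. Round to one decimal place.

52.6%

Each cell contributes population-share × respondent value:
  day shift, small: 0.22 × 37.7 = 8.294
  day shift, medium: 0.15 × 76.5 = 11.475
  evening shift, small: 0.38 × 57.6 = 21.888
  evening shift, medium: 0.25 × 43.6 = 10.9
Post-stratified estimate = 52.557 → 52.6%.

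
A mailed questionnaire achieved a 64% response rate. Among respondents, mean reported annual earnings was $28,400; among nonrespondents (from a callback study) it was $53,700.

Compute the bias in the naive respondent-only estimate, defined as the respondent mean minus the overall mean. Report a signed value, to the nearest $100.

-$9,100

Nonresponse fraction = 1 − 0.64 = 0.36.
Bias = (nonresponse fraction) × (respondent mean − nonrespondent mean)
     = 0.36 × (28,400 − 53,700) = 0.36 × -25,300 = -9108.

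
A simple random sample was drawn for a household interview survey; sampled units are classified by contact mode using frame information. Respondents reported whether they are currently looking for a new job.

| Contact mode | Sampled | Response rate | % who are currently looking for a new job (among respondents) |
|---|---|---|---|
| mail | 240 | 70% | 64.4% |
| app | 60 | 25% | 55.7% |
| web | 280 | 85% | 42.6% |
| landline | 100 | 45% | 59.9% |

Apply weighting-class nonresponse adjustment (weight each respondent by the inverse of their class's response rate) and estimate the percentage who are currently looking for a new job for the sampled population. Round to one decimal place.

Inverse-response-rate weighting restores each class to its sampled count, so class totals weight by n_sampled:
  mail: 240 × 64.4 = 15456
  app: 60 × 55.7 = 3342
  web: 280 × 42.6 = 11,928
  landline: 100 × 59.9 = 5990
Adjusted estimate = 36,716 / 680 = 53.9941 → 54.0%.

54.0%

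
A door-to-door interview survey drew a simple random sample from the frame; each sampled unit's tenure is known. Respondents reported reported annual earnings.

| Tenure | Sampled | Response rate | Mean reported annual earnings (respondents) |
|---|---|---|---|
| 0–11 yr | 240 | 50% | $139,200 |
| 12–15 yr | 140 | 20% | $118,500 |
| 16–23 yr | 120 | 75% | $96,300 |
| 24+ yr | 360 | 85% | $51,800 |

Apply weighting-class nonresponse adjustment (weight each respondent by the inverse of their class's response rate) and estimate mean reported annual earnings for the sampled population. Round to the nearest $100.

$93,300

Weighting each respondent by the inverse class response rate inflates each class back to its sampled size, so the class weight is n_sampled:
  0–11 yr: 240 × 139,200 = 33,408,000
  12–15 yr: 140 × 118,500 = 16,590,000
  16–23 yr: 120 × 96,300 = 11,556,000
  24+ yr: 360 × 51,800 = 18,648,000
Adjusted estimate = 80,202,000 / 860 = 93258.1 → $93,300.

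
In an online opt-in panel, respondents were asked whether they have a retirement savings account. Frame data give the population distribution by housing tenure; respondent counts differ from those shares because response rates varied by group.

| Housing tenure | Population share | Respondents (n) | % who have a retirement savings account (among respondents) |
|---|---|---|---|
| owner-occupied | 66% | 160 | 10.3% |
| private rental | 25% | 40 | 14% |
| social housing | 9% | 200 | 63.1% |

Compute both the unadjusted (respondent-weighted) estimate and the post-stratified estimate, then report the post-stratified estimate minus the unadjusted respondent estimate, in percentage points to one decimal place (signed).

Naive respondent-only estimate (weights = respondent counts):
  (160/400)×10.3 + (40/400)×14 + (200/400)×63.1 = 37.07%
Post-stratified estimate weights by population shares:
  0.66×10.3 + 0.25×14 + 0.09×63.1 = 15.977%
Difference = 15.977 − 37.07 = -21.093 pp.

-21.1 percentage points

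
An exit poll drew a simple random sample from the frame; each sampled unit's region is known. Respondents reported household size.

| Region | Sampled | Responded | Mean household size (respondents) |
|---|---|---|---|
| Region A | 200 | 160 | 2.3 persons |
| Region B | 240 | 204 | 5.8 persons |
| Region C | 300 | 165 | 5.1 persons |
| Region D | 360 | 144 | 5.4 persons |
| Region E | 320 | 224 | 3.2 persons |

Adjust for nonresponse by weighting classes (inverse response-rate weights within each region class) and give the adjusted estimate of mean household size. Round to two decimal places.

4.47

Class response rates: Region A 160/200 = 80%, Region B 204/240 = 85%, Region C 165/300 = 55%, Region D 144/360 = 40%, Region E 224/320 = 70%.
Each respondent's weight = sampled/responded in their class; summing within a class gives n_sampled, so:
  Region A: 200 × 2.3 = 460
  Region B: 240 × 5.8 = 1392
  Region C: 300 × 5.1 = 1530
  Region D: 360 × 5.4 = 1944
  Region E: 320 × 3.2 = 1024
Adjusted estimate = 6350 / 1,420 = 4.47183 → 4.47.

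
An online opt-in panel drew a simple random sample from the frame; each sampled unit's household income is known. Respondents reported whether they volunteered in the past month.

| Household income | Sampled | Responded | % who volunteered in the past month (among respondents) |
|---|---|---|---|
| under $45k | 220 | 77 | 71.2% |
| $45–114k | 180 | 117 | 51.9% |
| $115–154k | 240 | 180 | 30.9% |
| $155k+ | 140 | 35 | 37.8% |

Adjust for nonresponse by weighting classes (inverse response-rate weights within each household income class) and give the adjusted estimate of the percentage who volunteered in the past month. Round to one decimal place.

48.4%

Response rates by class: under $45k 77/220 = 35%, $45–114k 117/180 = 65%, $115–154k 180/240 = 75%, $155k+ 35/140 = 25%.
Each respondent's weight = sampled/responded in their class; summing within a class gives n_sampled, so:
  under $45k: 220 × 71.2 = 15,664
  $45–114k: 180 × 51.9 = 9342
  $115–154k: 240 × 30.9 = 7416
  $155k+: 140 × 37.8 = 5292
Adjusted estimate = 37,714 / 780 = 48.3513 → 48.4%.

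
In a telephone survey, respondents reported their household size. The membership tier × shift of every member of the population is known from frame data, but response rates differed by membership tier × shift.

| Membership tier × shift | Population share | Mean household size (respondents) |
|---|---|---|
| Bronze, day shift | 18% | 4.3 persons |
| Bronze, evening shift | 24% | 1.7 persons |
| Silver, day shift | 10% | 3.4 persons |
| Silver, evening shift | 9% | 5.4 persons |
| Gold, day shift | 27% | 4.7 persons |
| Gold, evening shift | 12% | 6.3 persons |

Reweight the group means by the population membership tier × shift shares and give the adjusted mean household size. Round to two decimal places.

4.03

Post-stratification weights by population share, not respondent share:
  Bronze, day shift: 0.18 × 4.3 = 0.774
  Bronze, evening shift: 0.24 × 1.7 = 0.408
  Silver, day shift: 0.1 × 3.4 = 0.34
  Silver, evening shift: 0.09 × 5.4 = 0.486
  Gold, day shift: 0.27 × 4.7 = 1.269
  Gold, evening shift: 0.12 × 6.3 = 0.756
Post-stratified estimate = 4.033 → 4.03.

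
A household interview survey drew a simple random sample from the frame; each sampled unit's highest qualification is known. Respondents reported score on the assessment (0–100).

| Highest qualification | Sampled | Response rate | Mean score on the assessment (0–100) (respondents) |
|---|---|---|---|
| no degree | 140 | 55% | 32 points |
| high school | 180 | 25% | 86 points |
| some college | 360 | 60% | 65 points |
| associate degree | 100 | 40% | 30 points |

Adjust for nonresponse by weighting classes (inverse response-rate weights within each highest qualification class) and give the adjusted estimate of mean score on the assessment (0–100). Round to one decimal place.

With weight = n_sampled/n_responded per class, the weighted class total is n_sampled:
  no degree: 140 × 32 = 4480
  high school: 180 × 86 = 15,480
  some college: 360 × 65 = 23,400
  associate degree: 100 × 30 = 3000
Adjusted estimate = 46,360 / 780 = 59.4359 → 59.4.

59.4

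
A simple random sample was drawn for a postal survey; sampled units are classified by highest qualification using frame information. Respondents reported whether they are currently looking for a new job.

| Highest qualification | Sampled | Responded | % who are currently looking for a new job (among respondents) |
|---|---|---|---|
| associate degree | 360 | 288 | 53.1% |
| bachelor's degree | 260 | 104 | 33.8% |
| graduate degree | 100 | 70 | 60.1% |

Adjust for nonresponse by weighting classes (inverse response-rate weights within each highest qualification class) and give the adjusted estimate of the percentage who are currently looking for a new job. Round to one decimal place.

Class response rates: associate degree 288/360 = 80%, bachelor's degree 104/260 = 40%, graduate degree 70/100 = 70%.
With weight = n_sampled/n_responded per class, the weighted class total is n_sampled:
  associate degree: 360 × 53.1 = 19,116
  bachelor's degree: 260 × 33.8 = 8788
  graduate degree: 100 × 60.1 = 6010
Adjusted estimate = 33,914 / 720 = 47.1028 → 47.1%.

47.1%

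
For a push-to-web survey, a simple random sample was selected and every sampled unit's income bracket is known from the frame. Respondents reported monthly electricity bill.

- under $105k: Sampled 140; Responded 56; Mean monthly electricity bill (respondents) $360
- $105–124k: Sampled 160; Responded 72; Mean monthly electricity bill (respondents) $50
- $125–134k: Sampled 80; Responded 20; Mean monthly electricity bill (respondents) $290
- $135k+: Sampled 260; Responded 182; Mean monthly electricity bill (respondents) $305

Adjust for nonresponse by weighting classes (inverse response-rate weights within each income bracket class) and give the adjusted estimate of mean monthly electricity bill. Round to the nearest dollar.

Class response rates: under $105k 56/140 = 40%, $105–124k 72/160 = 45%, $125–134k 20/80 = 25%, $135k+ 182/260 = 70%.
With weight = n_sampled/n_responded per class, the weighted class total is n_sampled:
  under $105k: 140 × 360 = 50,400
  $105–124k: 160 × 50 = 8000
  $125–134k: 80 × 290 = 23,200
  $135k+: 260 × 305 = 79,300
Adjusted estimate = 160,900 / 640 = 251.406 → $251.

$251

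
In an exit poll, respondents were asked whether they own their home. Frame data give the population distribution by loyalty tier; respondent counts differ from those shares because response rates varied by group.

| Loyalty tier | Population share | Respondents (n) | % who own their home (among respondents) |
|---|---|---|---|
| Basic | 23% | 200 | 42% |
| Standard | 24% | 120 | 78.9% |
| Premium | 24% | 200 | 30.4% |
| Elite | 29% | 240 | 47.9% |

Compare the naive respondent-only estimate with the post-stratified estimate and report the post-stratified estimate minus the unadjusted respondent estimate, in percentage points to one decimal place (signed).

Without adjustment, the pooled respondent share is:
  (200/760)×42 + (120/760)×78.9 + (200/760)×30.4 + (240/760)×47.9 = 46.6368%
Post-stratified estimate weights by population shares:
  0.23×42 + 0.24×78.9 + 0.24×30.4 + 0.29×47.9 = 49.783%
Difference = 49.783 − 46.6368 = 3.1462 pp.

+3.1 percentage points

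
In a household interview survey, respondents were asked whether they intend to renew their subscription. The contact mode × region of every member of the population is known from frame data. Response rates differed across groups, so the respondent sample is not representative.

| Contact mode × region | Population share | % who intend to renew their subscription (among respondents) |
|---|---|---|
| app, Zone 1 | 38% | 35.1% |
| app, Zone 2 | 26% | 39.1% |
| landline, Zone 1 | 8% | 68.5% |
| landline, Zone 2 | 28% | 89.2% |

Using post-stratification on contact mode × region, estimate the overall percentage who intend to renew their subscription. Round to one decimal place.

54.0%

Reweight to the known contact mode × region distribution:
  app, Zone 1: 0.38 × 35.1 = 13.338
  app, Zone 2: 0.26 × 39.1 = 10.166
  landline, Zone 1: 0.08 × 68.5 = 5.48
  landline, Zone 2: 0.28 × 89.2 = 24.976
Post-stratified estimate = 53.96 → 54.0%.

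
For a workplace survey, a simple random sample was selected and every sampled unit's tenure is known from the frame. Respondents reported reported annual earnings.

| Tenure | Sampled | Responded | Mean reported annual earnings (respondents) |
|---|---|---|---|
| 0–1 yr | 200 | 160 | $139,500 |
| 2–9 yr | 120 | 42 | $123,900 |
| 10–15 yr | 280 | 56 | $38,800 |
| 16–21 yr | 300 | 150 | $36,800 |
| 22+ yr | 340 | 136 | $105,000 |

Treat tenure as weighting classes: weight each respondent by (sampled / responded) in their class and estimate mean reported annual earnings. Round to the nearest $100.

$80,900

Response rates by class: 0–1 yr 160/200 = 80%, 2–9 yr 42/120 = 35%, 10–15 yr 56/280 = 20%, 16–21 yr 150/300 = 50%, 22+ yr 136/340 = 40%.
Inverse-response-rate weighting restores each class to its sampled count, so class totals weight by n_sampled:
  0–1 yr: 200 × 139,500 = 27,900,000
  2–9 yr: 120 × 123,900 = 14,868,000
  10–15 yr: 280 × 38,800 = 10,864,000
  16–21 yr: 300 × 36,800 = 11,040,000
  22+ yr: 340 × 105,000 = 35,700,000
Adjusted estimate = 100,372,000 / 1,240 = 80945.2 → $80,900.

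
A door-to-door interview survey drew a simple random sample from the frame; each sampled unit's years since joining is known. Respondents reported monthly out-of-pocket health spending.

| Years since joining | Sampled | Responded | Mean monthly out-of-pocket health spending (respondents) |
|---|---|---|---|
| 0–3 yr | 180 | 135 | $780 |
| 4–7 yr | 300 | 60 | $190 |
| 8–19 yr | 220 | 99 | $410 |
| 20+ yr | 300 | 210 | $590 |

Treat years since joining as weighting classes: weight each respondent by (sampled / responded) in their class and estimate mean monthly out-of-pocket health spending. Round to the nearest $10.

$460

Response rates by class: 0–3 yr 135/180 = 75%, 4–7 yr 60/300 = 20%, 8–19 yr 99/220 = 45%, 20+ yr 210/300 = 70%.
With weight = n_sampled/n_responded per class, the weighted class total is n_sampled:
  0–3 yr: 180 × 780 = 140,400
  4–7 yr: 300 × 190 = 57,000
  8–19 yr: 220 × 410 = 90,200
  20+ yr: 300 × 590 = 177,000
Adjusted estimate = 464,600 / 1,000 = 464.6 → $460.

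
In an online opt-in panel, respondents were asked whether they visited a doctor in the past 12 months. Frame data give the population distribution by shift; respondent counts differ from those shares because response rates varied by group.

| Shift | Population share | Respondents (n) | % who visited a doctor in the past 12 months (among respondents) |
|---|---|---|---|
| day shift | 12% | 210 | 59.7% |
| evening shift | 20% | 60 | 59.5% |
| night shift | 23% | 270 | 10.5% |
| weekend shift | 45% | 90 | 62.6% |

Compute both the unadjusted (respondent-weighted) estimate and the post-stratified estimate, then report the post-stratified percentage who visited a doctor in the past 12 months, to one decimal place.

Unadjusted (pooled respondent) estimate weights by respondent counts:
  (210/630)×59.7 + (60/630)×59.5 + (270/630)×10.5 + (90/630)×62.6 = 39.0095%
Post-stratified estimate weights by population shares:
  0.12×59.7 + 0.2×59.5 + 0.23×10.5 + 0.45×62.6 = 49.649%

49.6%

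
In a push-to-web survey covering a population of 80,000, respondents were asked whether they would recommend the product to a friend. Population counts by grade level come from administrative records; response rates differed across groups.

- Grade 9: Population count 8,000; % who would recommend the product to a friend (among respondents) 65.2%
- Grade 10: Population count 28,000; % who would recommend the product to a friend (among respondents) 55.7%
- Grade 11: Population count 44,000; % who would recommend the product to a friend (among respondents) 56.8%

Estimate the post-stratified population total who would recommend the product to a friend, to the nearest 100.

45,800

Estimated count per cell = population count × respondent percentage:
  Grade 9: 8,000 × 65.2% = 5216
  Grade 10: 28,000 × 55.7% = 15,596
  Grade 11: 44,000 × 56.8% = 24,992
Estimated total = 45,804 → 45,800.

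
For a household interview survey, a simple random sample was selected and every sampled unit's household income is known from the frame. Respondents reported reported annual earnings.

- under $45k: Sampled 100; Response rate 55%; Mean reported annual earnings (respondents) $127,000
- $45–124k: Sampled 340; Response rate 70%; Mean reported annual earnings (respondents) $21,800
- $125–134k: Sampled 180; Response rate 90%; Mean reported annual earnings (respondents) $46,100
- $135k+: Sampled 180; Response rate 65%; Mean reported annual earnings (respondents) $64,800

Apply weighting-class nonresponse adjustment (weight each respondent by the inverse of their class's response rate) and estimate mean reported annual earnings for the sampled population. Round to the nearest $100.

Each respondent's weight = sampled/responded in their class; summing within a class gives n_sampled, so:
  under $45k: 100 × 127,000 = 12,700,000
  $45–124k: 340 × 21,800 = 7,412,000
  $125–134k: 180 × 46,100 = 8,298,000
  $135k+: 180 × 64,800 = 11,664,000
Adjusted estimate = 40,074,000 / 800 = 50092.5 → $50,100.

$50,100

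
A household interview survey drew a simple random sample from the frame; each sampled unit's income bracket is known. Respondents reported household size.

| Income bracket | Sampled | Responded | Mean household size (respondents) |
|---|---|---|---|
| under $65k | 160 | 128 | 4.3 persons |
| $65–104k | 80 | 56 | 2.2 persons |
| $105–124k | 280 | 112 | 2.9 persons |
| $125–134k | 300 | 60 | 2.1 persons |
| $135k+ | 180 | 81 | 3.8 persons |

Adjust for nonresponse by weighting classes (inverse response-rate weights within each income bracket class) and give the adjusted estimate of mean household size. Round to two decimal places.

2.99

Class response rates: under $65k 128/160 = 80%, $65–104k 56/80 = 70%, $105–124k 112/280 = 40%, $125–134k 60/300 = 20%, $135k+ 81/180 = 45%.
Weighting each respondent by the inverse class response rate inflates each class back to its sampled size, so the class weight is n_sampled:
  under $65k: 160 × 4.3 = 688
  $65–104k: 80 × 2.2 = 176
  $105–124k: 280 × 2.9 = 812
  $125–134k: 300 × 2.1 = 630
  $135k+: 180 × 3.8 = 684
Adjusted estimate = 2990 / 1,000 = 2.99 → 2.99.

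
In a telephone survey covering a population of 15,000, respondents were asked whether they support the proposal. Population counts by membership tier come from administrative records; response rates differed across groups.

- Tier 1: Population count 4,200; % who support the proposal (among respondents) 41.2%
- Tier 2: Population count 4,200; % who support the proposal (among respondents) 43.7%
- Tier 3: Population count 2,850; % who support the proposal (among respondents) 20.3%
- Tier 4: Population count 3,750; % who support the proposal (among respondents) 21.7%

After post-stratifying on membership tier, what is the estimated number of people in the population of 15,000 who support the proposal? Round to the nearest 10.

Each cell contributes its population count × the respondent rate:
  Tier 1: 4,200 × 41.2% = 1730.4
  Tier 2: 4,200 × 43.7% = 1835.4
  Tier 3: 2,850 × 20.3% = 578.55
  Tier 4: 3,750 × 21.7% = 813.75
Estimated total = 4958.1 → 4,960.

4,960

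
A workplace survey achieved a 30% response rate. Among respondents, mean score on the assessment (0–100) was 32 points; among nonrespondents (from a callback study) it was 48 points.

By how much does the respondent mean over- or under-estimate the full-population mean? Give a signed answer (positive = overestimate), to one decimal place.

-11.2

Nonresponse fraction = 1 − 0.3 = 0.7.
Bias = (nonresponse fraction) × (respondent mean − nonrespondent mean)
     = 0.7 × (32 − 48) = 0.7 × -16 = -11.2.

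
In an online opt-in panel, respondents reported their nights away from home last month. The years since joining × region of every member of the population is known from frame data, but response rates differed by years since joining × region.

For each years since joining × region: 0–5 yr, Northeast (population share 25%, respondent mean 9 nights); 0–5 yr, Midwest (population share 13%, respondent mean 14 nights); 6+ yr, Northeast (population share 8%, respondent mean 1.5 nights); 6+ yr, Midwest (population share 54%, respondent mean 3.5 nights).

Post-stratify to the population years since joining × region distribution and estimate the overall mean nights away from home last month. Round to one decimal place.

Reweight to the known years since joining × region distribution:
  0–5 yr, Northeast: 0.25 × 9 = 2.25
  0–5 yr, Midwest: 0.13 × 14 = 1.82
  6+ yr, Northeast: 0.08 × 1.5 = 0.12
  6+ yr, Midwest: 0.54 × 3.5 = 1.89
Post-stratified estimate = 6.08 → 6.1.

6.1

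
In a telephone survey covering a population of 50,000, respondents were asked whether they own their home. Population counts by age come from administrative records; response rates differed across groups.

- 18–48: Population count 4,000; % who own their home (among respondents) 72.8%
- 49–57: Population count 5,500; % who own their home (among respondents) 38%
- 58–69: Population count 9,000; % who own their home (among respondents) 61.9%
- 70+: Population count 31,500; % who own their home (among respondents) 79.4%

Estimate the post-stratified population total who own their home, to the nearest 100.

35,600

Estimated count per cell = population count × respondent percentage:
  18–48: 4,000 × 72.8% = 2912
  49–57: 5,500 × 38% = 2090
  58–69: 9,000 × 61.9% = 5571
  70+: 31,500 × 79.4% = 25,011
Estimated total = 35,584 → 35,600.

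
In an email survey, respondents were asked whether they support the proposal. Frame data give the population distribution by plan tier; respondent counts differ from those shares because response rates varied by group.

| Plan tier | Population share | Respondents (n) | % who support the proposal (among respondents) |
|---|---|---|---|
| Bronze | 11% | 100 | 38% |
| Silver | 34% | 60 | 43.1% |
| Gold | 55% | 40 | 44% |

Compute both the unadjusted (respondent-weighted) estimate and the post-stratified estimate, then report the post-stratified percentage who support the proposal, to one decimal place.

Naive respondent-only estimate (weights = respondent counts):
  (100/200)×38 + (60/200)×43.1 + (40/200)×44 = 40.73%
Reweighting by population plan tier shares:
  0.11×38 + 0.34×43.1 + 0.55×44 = 43.034%

43.0%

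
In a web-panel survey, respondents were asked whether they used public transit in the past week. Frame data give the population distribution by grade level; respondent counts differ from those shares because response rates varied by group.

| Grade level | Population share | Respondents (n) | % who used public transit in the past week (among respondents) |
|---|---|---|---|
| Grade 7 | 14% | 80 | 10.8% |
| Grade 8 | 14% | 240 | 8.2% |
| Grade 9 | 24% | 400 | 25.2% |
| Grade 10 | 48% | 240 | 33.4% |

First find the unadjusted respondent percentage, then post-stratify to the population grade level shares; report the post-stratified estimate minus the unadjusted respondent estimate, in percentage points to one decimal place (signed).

Unadjusted (pooled respondent) estimate weights by respondent counts:
  (80/960)×10.8 + (240/960)×8.2 + (400/960)×25.2 + (240/960)×33.4 = 21.8%
Post-stratified estimate weights by population shares:
  0.14×10.8 + 0.14×8.2 + 0.24×25.2 + 0.48×33.4 = 24.74%
Difference = 24.74 − 21.8 = 2.94 pp.

+2.9 percentage points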